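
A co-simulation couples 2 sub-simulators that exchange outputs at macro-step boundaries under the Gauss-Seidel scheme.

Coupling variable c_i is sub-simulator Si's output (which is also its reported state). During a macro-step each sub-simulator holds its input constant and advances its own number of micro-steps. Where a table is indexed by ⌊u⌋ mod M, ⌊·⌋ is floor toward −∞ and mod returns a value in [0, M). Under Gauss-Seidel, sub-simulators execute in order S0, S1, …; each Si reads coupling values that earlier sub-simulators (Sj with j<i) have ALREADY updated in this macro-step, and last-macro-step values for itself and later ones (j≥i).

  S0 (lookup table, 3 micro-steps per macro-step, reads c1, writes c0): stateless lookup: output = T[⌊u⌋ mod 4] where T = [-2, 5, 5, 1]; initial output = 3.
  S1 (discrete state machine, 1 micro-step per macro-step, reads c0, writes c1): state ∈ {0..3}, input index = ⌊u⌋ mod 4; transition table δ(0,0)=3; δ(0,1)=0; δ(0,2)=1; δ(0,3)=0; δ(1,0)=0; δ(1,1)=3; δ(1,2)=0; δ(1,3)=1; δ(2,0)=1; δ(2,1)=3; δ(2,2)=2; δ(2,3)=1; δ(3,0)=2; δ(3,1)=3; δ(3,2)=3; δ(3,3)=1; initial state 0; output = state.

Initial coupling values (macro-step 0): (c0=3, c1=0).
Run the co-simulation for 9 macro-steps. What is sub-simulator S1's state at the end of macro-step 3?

macro 1: S0 reads c1=0 → after 3×micro: -2; S1 reads c0=-2 → after 1×micro: 1 ⇒ (c0=-2, c1=1)
macro 2: S0 reads c1=1 → after 3×micro: 5; S1 reads c0=5 → after 1×micro: 3 ⇒ (c0=5, c1=3)
macro 3: S0 reads c1=3 → after 3×micro: 1; S1 reads c0=1 → after 1×micro: 3 ⇒ (c0=1, c1=3)
macro 4: S0 reads c1=3 → after 3×micro: 1; S1 reads c0=1 → after 1×micro: 3 ⇒ (c0=1, c1=3)
macro 5: S0 reads c1=3 → after 3×micro: 1; S1 reads c0=1 → after 1×micro: 3 ⇒ (c0=1, c1=3)
macro 6: S0 reads c1=3 → after 3×micro: 1; S1 reads c0=1 → after 1×micro: 3 ⇒ (c0=1, c1=3)
macro 7: S0 reads c1=3 → after 3×micro: 1; S1 reads c0=1 → after 1×micro: 3 ⇒ (c0=1, c1=3)
macro 8: S0 reads c1=3 → after 3×micro: 1; S1 reads c0=1 → after 1×micro: 3 ⇒ (c0=1, c1=3)
macro 9: S0 reads c1=3 → after 3×micro: 1; S1 reads c0=1 → after 1×micro: 3 ⇒ (c0=1, c1=3)

S1 state at macro-step 3 = 3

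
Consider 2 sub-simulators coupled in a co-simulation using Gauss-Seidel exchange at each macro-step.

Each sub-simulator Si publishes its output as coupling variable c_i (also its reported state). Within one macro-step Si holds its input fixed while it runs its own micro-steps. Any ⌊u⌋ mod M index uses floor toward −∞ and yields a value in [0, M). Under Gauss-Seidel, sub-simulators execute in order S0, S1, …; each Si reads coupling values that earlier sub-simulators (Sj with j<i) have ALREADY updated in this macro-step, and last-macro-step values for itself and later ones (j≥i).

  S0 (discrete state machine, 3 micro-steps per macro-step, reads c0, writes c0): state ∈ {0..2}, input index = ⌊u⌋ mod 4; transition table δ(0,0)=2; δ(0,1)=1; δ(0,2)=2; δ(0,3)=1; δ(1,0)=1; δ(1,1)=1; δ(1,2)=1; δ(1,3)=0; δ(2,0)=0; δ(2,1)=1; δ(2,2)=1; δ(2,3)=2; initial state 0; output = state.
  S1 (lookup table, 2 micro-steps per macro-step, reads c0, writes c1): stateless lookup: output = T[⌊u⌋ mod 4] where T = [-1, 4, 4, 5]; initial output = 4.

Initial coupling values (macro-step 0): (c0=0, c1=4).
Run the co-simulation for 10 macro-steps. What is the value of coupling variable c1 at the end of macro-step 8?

macro 1: S0 reads c0=0 → after 3×micro: 2; S1 reads c0=2 → after 2×micro: 4 ⇒ (c0=2, c1=4)
macro 2: S0 reads c0=2 → after 3×micro: 1; S1 reads c0=1 → after 2×micro: 4 ⇒ (c0=1, c1=4)
macro 3: S0 reads c0=1 → after 3×micro: 1; S1 reads c0=1 → after 2×micro: 4 ⇒ (c0=1, c1=4)
macro 4: S0 reads c0=1 → after 3×micro: 1; S1 reads c0=1 → after 2×micro: 4 ⇒ (c0=1, c1=4)
macro 5: S0 reads c0=1 → after 3×micro: 1; S1 reads c0=1 → after 2×micro: 4 ⇒ (c0=1, c1=4)
macro 6: S0 reads c0=1 → after 3×micro: 1; S1 reads c0=1 → after 2×micro: 4 ⇒ (c0=1, c1=4)
macro 7: S0 reads c0=1 → after 3×micro: 1; S1 reads c0=1 → after 2×micro: 4 ⇒ (c0=1, c1=4)
macro 8: S0 reads c0=1 → after 3×micro: 1; S1 reads c0=1 → after 2×micro: 4 ⇒ (c0=1, c1=4)
macro 9: S0 reads c0=1 → after 3×micro: 1; S1 reads c0=1 → after 2×micro: 4 ⇒ (c0=1, c1=4)
macro 10: S0 reads c0=1 → after 3×micro: 1; S1 reads c0=1 → after 2×micro: 4 ⇒ (c0=1, c1=4)

c1 at macro-step 8 = 4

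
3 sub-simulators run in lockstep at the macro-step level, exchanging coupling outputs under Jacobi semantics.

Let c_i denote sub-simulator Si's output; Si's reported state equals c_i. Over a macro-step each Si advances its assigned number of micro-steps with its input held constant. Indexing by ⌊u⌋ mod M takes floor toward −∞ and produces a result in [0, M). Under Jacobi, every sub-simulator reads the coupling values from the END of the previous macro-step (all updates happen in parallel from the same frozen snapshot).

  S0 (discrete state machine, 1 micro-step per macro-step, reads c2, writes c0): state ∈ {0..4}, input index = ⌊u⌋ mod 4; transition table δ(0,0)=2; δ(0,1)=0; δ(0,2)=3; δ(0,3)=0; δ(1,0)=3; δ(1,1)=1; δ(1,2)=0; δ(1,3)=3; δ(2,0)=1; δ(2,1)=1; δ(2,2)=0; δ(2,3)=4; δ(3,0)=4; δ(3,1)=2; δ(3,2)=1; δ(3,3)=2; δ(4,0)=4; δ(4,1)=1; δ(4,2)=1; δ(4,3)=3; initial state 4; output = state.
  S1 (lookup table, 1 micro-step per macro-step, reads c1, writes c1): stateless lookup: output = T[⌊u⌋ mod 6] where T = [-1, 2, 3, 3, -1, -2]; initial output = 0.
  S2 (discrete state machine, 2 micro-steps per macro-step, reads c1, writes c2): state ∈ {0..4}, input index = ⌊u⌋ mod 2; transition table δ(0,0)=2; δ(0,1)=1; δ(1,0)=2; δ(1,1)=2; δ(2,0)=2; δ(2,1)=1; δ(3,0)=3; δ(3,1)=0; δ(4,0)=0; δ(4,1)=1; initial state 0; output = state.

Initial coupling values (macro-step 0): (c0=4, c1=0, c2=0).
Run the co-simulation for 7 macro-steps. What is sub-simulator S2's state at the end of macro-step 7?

macro 1: S0 reads c2=0 → after 1×micro: 4; S1 reads c1=0 → after 1×micro: -1; S2 reads c1=0 → after 2×micro: 2 ⇒ (c0=4, c1=-1, c2=2)
macro 2: S0 reads c2=2 → after 1×micro: 1; S1 reads c1=-1 → after 1×micro: -2; S2 reads c1=-1 → after 2×micro: 2 ⇒ (c0=1, c1=-2, c2=2)
macro 3: S0 reads c2=2 → after 1×micro: 0; S1 reads c1=-2 → after 1×micro: -1; S2 reads c1=-2 → after 2×micro: 2 ⇒ (c0=0, c1=-1, c2=2)
macro 4: S0 reads c2=2 → after 1×micro: 3; S1 reads c1=-1 → after 1×micro: -2; S2 reads c1=-1 → after 2×micro: 2 ⇒ (c0=3, c1=-2, c2=2)
macro 5: S0 reads c2=2 → after 1×micro: 1; S1 reads c1=-2 → after 1×micro: -1; S2 reads c1=-2 → after 2×micro: 2 ⇒ (c0=1, c1=-1, c2=2)
macro 6: S0 reads c2=2 → after 1×micro: 0; S1 reads c1=-1 → after 1×micro: -2; S2 reads c1=-1 → after 2×micro: 2 ⇒ (c0=0, c1=-2, c2=2)
macro 7: S0 reads c2=2 → after 1×micro: 3; S1 reads c1=-2 → after 1×micro: -1; S2 reads c1=-2 → after 2×micro: 2 ⇒ (c0=3, c1=-1, c2=2)

S2 state at macro-step 7 = 2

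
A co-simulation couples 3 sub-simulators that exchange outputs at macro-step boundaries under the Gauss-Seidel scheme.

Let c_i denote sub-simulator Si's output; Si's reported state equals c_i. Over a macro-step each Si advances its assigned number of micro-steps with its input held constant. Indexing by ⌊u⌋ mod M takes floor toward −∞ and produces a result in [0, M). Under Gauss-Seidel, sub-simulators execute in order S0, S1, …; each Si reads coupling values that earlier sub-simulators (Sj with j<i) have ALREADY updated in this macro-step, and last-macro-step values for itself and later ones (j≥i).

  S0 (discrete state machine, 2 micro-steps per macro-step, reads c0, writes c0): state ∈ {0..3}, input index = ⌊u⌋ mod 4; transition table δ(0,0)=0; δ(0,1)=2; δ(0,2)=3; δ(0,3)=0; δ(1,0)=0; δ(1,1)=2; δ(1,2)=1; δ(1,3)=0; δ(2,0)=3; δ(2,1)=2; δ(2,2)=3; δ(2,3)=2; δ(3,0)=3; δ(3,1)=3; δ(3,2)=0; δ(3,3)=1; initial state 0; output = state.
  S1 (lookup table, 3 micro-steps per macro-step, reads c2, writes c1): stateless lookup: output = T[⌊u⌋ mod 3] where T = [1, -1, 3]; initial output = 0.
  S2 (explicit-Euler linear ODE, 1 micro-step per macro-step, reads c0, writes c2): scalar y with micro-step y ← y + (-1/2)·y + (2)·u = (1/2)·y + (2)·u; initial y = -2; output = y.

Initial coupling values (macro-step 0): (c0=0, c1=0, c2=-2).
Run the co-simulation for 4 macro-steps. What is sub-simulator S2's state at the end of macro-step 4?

S2 state at macro-step 4 = -1/8

macro 1: S0 reads c0=0 → after 2×micro: 0; S1 reads c2=-2 → after 3×micro: -1; S2 reads c0=0 → after 1×micro: -1 ⇒ (c0=0, c1=-1, c2=-1)
macro 2: S0 reads c0=0 → after 2×micro: 0; S1 reads c2=-1 → after 3×micro: 3; S2 reads c0=0 → after 1×micro: -1/2 ⇒ (c0=0, c1=3, c2=-1/2)
macro 3: S0 reads c0=0 → after 2×micro: 0; S1 reads c2=-1/2 → after 3×micro: 3; S2 reads c0=0 → after 1×micro: -1/4 ⇒ (c0=0, c1=3, c2=-1/4)
macro 4: S0 reads c0=0 → after 2×micro: 0; S1 reads c2=-1/4 → after 3×micro: 3; S2 reads c0=0 → after 1×micro: -1/8 ⇒ (c0=0, c1=3, c2=-1/8)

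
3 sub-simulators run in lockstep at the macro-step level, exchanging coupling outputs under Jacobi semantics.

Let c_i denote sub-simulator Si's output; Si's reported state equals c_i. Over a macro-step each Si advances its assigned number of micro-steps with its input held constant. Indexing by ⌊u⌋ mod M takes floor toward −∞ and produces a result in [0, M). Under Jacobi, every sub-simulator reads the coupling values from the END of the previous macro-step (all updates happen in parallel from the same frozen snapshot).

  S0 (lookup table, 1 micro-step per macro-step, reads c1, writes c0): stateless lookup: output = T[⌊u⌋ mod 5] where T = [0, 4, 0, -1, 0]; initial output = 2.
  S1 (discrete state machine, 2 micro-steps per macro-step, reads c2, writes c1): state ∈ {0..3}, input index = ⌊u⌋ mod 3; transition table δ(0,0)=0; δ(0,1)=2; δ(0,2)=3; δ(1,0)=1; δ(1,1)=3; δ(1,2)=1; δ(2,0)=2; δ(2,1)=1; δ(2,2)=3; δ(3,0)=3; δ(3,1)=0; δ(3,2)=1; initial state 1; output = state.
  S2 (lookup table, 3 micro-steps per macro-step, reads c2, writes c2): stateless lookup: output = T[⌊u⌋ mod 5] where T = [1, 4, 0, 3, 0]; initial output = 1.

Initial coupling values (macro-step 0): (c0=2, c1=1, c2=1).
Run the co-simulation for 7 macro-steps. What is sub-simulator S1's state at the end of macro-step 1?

macro 1: S0 reads c1=1 → after 1×micro: 4; S1 reads c2=1 → after 2×micro: 0; S2 reads c2=1 → after 3×micro: 4 ⇒ (c0=4, c1=0, c2=4)
macro 2: S0 reads c1=0 → after 1×micro: 0; S1 reads c2=4 → after 2×micro: 1; S2 reads c2=4 → after 3×micro: 0 ⇒ (c0=0, c1=1, c2=0)
macro 3: S0 reads c1=1 → after 1×micro: 4; S1 reads c2=0 → after 2×micro: 1; S2 reads c2=0 → after 3×micro: 1 ⇒ (c0=4, c1=1, c2=1)
macro 4: S0 reads c1=1 → after 1×micro: 4; S1 reads c2=1 → after 2×micro: 0; S2 reads c2=1 → after 3×micro: 4 ⇒ (c0=4, c1=0, c2=4)
macro 5: S0 reads c1=0 → after 1×micro: 0; S1 reads c2=4 → after 2×micro: 1; S2 reads c2=4 → after 3×micro: 0 ⇒ (c0=0, c1=1, c2=0)
macro 6: S0 reads c1=1 → after 1×micro: 4; S1 reads c2=0 → after 2×micro: 1; S2 reads c2=0 → after 3×micro: 1 ⇒ (c0=4, c1=1, c2=1)
macro 7: S0 reads c1=1 → after 1×micro: 4; S1 reads c2=1 → after 2×micro: 0; S2 reads c2=1 → after 3×micro: 4 ⇒ (c0=4, c1=0, c2=4)

S1 state at macro-step 1 = 0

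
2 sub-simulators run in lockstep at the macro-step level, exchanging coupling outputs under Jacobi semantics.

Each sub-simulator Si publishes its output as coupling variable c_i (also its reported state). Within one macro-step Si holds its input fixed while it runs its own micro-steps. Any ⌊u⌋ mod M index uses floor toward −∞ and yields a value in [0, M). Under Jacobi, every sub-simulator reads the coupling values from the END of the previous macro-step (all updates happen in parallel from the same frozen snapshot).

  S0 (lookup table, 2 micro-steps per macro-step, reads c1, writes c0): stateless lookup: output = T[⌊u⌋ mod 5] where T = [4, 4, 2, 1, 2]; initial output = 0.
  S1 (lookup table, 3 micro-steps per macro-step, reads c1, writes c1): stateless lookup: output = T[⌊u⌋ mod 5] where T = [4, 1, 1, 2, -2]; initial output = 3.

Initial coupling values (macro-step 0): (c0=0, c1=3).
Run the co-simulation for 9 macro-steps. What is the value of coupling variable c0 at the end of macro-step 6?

c0 at macro-step 6 = 4

macro 1: S0 reads c1=3 → after 2×micro: 1; S1 reads c1=3 → after 3×micro: 2 ⇒ (c0=1, c1=2)
macro 2: S0 reads c1=2 → after 2×micro: 2; S1 reads c1=2 → after 3×micro: 1 ⇒ (c0=2, c1=1)
macro 3: S0 reads c1=1 → after 2×micro: 4; S1 reads c1=1 → after 3×micro: 1 ⇒ (c0=4, c1=1)
macro 4: S0 reads c1=1 → after 2×micro: 4; S1 reads c1=1 → after 3×micro: 1 ⇒ (c0=4, c1=1)
macro 5: S0 reads c1=1 → after 2×micro: 4; S1 reads c1=1 → after 3×micro: 1 ⇒ (c0=4, c1=1)
macro 6: S0 reads c1=1 → after 2×micro: 4; S1 reads c1=1 → after 3×micro: 1 ⇒ (c0=4, c1=1)
macro 7: S0 reads c1=1 → after 2×micro: 4; S1 reads c1=1 → after 3×micro: 1 ⇒ (c0=4, c1=1)
macro 8: S0 reads c1=1 → after 2×micro: 4; S1 reads c1=1 → after 3×micro: 1 ⇒ (c0=4, c1=1)
macro 9: S0 reads c1=1 → after 2×micro: 4; S1 reads c1=1 → after 3×micro: 1 ⇒ (c0=4, c1=1)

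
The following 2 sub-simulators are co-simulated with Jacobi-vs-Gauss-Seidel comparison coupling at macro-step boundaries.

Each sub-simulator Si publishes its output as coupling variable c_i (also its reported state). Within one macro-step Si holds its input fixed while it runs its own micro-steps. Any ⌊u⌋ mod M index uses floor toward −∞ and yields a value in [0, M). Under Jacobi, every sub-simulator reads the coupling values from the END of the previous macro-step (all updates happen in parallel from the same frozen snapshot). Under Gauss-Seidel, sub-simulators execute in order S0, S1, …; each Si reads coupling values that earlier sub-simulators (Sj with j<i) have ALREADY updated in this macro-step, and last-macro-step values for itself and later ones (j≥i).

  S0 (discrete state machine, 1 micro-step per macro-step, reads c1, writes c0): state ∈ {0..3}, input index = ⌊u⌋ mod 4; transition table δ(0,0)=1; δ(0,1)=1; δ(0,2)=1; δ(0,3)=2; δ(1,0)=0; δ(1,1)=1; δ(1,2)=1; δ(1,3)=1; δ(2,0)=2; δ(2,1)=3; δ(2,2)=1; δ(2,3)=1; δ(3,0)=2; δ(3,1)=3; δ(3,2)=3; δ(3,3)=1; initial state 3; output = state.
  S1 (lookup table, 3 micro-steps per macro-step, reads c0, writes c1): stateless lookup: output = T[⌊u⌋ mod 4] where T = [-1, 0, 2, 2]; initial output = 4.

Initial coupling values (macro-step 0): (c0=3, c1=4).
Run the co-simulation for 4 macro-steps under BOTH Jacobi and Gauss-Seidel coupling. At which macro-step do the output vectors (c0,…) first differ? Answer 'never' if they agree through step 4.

[Jacobi] macro 1: S0 reads c1=4 → after 1×micro: 2; S1 reads c0=3 → after 3×micro: 2 ⇒ (c0=2, c1=2)
[Jacobi] macro 2: S0 reads c1=2 → after 1×micro: 1; S1 reads c0=2 → after 3×micro: 2 ⇒ (c0=1, c1=2)
[Jacobi] macro 3: S0 reads c1=2 → after 1×micro: 1; S1 reads c0=1 → after 3×micro: 0 ⇒ (c0=1, c1=0)
[Jacobi] macro 4: S0 reads c1=0 → after 1×micro: 0; S1 reads c0=1 → after 3×micro: 0 ⇒ (c0=0, c1=0)
[Gauss-Seidel] macro 1: S0 reads c1=4 → after 1×micro: 2; S1 reads c0=2 → after 3×micro: 2 ⇒ (c0=2, c1=2)
[Gauss-Seidel] macro 2: S0 reads c1=2 → after 1×micro: 1; S1 reads c0=1 → after 3×micro: 0 ⇒ (c0=1, c1=0)
[Gauss-Seidel] macro 3: S0 reads c1=0 → after 1×micro: 0; S1 reads c0=0 → after 3×micro: -1 ⇒ (c0=0, c1=-1)
[Gauss-Seidel] macro 4: S0 reads c1=-1 → after 1×micro: 2; S1 reads c0=2 → after 3×micro: 2 ⇒ (c0=2, c1=2)

first divergence at macro-step: 2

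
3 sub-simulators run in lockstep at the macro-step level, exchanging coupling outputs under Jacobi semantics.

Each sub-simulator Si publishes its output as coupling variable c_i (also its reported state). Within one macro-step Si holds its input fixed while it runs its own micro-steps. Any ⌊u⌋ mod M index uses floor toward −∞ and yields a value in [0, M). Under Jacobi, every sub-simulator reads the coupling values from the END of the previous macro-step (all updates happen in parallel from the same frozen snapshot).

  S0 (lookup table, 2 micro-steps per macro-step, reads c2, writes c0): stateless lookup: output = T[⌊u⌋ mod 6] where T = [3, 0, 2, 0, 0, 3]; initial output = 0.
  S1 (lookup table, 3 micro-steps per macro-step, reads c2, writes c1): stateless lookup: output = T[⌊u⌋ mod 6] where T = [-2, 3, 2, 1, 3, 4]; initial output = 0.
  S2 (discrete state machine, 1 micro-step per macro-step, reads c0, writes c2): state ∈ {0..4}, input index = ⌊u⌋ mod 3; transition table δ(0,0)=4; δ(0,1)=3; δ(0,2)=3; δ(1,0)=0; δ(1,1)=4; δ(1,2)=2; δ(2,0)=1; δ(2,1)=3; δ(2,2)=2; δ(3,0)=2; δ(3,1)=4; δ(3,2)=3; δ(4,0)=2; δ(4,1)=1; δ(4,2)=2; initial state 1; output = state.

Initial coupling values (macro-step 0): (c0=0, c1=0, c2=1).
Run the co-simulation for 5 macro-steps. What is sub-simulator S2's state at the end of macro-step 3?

macro 1: S0 reads c2=1 → after 2×micro: 0; S1 reads c2=1 → after 3×micro: 3; S2 reads c0=0 → after 1×micro: 0 ⇒ (c0=0, c1=3, c2=0)
macro 2: S0 reads c2=0 → after 2×micro: 3; S1 reads c2=0 → after 3×micro: -2; S2 reads c0=0 → after 1×micro: 4 ⇒ (c0=3, c1=-2, c2=4)
macro 3: S0 reads c2=4 → after 2×micro: 0; S1 reads c2=4 → after 3×micro: 3; S2 reads c0=3 → after 1×micro: 2 ⇒ (c0=0, c1=3, c2=2)
macro 4: S0 reads c2=2 → after 2×micro: 2; S1 reads c2=2 → after 3×micro: 2; S2 reads c0=0 → after 1×micro: 1 ⇒ (c0=2, c1=2, c2=1)
macro 5: S0 reads c2=1 → after 2×micro: 0; S1 reads c2=1 → after 3×micro: 3; S2 reads c0=2 → after 1×micro: 2 ⇒ (c0=0, c1=3, c2=2)

S2 state at macro-step 3 = 2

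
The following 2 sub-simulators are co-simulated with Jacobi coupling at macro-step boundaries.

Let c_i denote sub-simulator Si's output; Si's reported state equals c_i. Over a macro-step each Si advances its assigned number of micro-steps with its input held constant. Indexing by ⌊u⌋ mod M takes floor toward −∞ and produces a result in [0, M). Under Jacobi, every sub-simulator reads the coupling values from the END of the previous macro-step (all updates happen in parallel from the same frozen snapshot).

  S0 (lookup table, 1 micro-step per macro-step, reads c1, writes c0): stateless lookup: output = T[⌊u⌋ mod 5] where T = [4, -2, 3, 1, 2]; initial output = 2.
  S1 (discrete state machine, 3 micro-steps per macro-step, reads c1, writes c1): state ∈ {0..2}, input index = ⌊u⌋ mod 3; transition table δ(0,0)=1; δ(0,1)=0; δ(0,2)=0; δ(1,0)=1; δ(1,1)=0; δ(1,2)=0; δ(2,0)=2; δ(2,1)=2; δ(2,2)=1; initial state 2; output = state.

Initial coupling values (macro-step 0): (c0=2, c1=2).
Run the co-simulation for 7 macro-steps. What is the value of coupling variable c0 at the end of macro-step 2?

macro 1: S0 reads c1=2 → after 1×micro: 3; S1 reads c1=2 → after 3×micro: 0 ⇒ (c0=3, c1=0)
macro 2: S0 reads c1=0 → after 1×micro: 4; S1 reads c1=0 → after 3×micro: 1 ⇒ (c0=4, c1=1)
macro 3: S0 reads c1=1 → after 1×micro: -2; S1 reads c1=1 → after 3×micro: 0 ⇒ (c0=-2, c1=0)
macro 4: S0 reads c1=0 → after 1×micro: 4; S1 reads c1=0 → after 3×micro: 1 ⇒ (c0=4, c1=1)
macro 5: S0 reads c1=1 → after 1×micro: -2; S1 reads c1=1 → after 3×micro: 0 ⇒ (c0=-2, c1=0)
macro 6: S0 reads c1=0 → after 1×micro: 4; S1 reads c1=0 → after 3×micro: 1 ⇒ (c0=4, c1=1)
macro 7: S0 reads c1=1 → after 1×micro: -2; S1 reads c1=1 → after 3×micro: 0 ⇒ (c0=-2, c1=0)

c0 at macro-step 2 = 4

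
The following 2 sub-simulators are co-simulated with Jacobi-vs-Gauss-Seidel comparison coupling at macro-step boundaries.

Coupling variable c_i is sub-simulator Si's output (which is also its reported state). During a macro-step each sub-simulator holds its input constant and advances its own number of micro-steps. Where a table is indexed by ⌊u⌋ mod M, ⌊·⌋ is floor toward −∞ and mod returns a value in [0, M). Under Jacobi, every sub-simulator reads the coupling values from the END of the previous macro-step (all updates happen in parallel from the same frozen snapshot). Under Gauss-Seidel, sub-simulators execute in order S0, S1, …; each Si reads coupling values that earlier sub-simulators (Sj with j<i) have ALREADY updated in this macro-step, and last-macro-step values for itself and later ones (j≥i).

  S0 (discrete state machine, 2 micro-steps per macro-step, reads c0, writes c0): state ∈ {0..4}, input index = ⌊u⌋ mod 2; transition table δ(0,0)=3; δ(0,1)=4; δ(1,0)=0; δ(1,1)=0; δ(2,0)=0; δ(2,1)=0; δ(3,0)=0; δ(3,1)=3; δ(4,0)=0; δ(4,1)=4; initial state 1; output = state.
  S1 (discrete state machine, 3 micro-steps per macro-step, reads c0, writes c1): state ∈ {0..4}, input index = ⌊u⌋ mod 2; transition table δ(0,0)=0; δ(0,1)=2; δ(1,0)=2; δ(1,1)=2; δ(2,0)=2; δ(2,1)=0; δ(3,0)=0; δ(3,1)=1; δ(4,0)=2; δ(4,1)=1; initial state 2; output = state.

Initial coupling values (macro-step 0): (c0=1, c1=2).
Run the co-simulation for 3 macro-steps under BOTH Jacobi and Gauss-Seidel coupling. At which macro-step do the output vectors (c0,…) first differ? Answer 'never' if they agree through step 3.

first divergence at macro-step: 1

[Jacobi] macro 1: S0 reads c0=1 → after 2×micro: 4; S1 reads c0=1 → after 3×micro: 0 ⇒ (c0=4, c1=0)
[Jacobi] macro 2: S0 reads c0=4 → after 2×micro: 3; S1 reads c0=4 → after 3×micro: 0 ⇒ (c0=3, c1=0)
[Jacobi] macro 3: S0 reads c0=3 → after 2×micro: 3; S1 reads c0=3 → after 3×micro: 2 ⇒ (c0=3, c1=2)
[Gauss-Seidel] macro 1: S0 reads c0=1 → after 2×micro: 4; S1 reads c0=4 → after 3×micro: 2 ⇒ (c0=4, c1=2)
[Gauss-Seidel] macro 2: S0 reads c0=4 → after 2×micro: 3; S1 reads c0=3 → after 3×micro: 0 ⇒ (c0=3, c1=0)
[Gauss-Seidel] macro 3: S0 reads c0=3 → after 2×micro: 3; S1 reads c0=3 → after 3×micro: 2 ⇒ (c0=3, c1=2)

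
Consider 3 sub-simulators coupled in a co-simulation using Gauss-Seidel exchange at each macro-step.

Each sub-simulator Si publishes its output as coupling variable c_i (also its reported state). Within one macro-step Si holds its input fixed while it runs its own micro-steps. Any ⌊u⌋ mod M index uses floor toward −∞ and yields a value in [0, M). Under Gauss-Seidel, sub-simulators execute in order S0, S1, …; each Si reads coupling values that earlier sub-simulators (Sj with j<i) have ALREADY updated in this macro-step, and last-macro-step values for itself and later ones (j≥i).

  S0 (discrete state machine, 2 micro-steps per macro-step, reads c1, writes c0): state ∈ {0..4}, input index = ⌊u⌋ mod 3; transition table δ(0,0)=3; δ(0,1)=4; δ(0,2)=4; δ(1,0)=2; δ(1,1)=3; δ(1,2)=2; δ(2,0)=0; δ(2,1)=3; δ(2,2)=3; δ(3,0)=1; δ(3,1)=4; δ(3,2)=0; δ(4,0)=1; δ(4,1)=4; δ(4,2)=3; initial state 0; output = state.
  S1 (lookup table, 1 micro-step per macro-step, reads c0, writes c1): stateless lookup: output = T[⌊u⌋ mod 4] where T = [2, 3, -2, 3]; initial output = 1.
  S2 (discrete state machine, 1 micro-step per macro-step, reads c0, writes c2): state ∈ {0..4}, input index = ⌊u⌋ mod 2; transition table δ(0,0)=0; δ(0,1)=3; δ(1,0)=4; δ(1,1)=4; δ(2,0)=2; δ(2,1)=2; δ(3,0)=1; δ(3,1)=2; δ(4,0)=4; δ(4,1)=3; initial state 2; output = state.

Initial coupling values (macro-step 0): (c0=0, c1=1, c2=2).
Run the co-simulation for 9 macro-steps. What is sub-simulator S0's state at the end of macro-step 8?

macro 1: S0 reads c1=1 → after 2×micro: 4; S1 reads c0=4 → after 1×micro: 2; S2 reads c0=4 → after 1×micro: 2 ⇒ (c0=4, c1=2, c2=2)
macro 2: S0 reads c1=2 → after 2×micro: 0; S1 reads c0=0 → after 1×micro: 2; S2 reads c0=0 → after 1×micro: 2 ⇒ (c0=0, c1=2, c2=2)
macro 3: S0 reads c1=2 → after 2×micro: 3; S1 reads c0=3 → after 1×micro: 3; S2 reads c0=3 → after 1×micro: 2 ⇒ (c0=3, c1=3, c2=2)
macro 4: S0 reads c1=3 → after 2×micro: 2; S1 reads c0=2 → after 1×micro: -2; S2 reads c0=2 → after 1×micro: 2 ⇒ (c0=2, c1=-2, c2=2)
macro 5: S0 reads c1=-2 → after 2×micro: 4; S1 reads c0=4 → after 1×micro: 2; S2 reads c0=4 → after 1×micro: 2 ⇒ (c0=4, c1=2, c2=2)
macro 6: S0 reads c1=2 → after 2×micro: 0; S1 reads c0=0 → after 1×micro: 2; S2 reads c0=0 → after 1×micro: 2 ⇒ (c0=0, c1=2, c2=2)
macro 7: S0 reads c1=2 → after 2×micro: 3; S1 reads c0=3 → after 1×micro: 3; S2 reads c0=3 → after 1×micro: 2 ⇒ (c0=3, c1=3, c2=2)
macro 8: S0 reads c1=3 → after 2×micro: 2; S1 reads c0=2 → after 1×micro: -2; S2 reads c0=2 → after 1×micro: 2 ⇒ (c0=2, c1=-2, c2=2)
macro 9: S0 reads c1=-2 → after 2×micro: 4; S1 reads c0=4 → after 1×micro: 2; S2 reads c0=4 → after 1×micro: 2 ⇒ (c0=4, c1=2, c2=2)

S0 state at macro-step 8 = 2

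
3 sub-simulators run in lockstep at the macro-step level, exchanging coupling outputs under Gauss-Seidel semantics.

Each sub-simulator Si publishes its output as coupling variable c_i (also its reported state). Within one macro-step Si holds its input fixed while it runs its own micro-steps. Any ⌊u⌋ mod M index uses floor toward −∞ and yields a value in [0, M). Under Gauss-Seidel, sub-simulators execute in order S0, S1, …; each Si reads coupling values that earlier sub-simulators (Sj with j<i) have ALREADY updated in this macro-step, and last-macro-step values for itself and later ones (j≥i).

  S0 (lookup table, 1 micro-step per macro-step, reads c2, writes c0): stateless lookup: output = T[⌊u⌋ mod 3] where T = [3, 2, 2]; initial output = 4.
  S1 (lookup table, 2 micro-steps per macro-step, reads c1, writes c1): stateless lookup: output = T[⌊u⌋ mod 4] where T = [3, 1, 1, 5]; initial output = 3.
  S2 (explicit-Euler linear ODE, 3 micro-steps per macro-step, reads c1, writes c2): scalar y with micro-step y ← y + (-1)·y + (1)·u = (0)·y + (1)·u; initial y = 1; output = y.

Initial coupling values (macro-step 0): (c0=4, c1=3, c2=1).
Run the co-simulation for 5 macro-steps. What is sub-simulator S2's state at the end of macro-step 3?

macro 1: S0 reads c2=1 → after 1×micro: 2; S1 reads c1=3 → after 2×micro: 5; S2 reads c1=5 → after 3×micro: 5 ⇒ (c0=2, c1=5, c2=5)
macro 2: S0 reads c2=5 → after 1×micro: 2; S1 reads c1=5 → after 2×micro: 1; S2 reads c1=1 → after 3×micro: 1 ⇒ (c0=2, c1=1, c2=1)
macro 3: S0 reads c2=1 → after 1×micro: 2; S1 reads c1=1 → after 2×micro: 1; S2 reads c1=1 → after 3×micro: 1 ⇒ (c0=2, c1=1, c2=1)
macro 4: S0 reads c2=1 → after 1×micro: 2; S1 reads c1=1 → after 2×micro: 1; S2 reads c1=1 → after 3×micro: 1 ⇒ (c0=2, c1=1, c2=1)
macro 5: S0 reads c2=1 → after 1×micro: 2; S1 reads c1=1 → after 2×micro: 1; S2 reads c1=1 → after 3×micro: 1 ⇒ (c0=2, c1=1, c2=1)

S2 state at macro-step 3 = 1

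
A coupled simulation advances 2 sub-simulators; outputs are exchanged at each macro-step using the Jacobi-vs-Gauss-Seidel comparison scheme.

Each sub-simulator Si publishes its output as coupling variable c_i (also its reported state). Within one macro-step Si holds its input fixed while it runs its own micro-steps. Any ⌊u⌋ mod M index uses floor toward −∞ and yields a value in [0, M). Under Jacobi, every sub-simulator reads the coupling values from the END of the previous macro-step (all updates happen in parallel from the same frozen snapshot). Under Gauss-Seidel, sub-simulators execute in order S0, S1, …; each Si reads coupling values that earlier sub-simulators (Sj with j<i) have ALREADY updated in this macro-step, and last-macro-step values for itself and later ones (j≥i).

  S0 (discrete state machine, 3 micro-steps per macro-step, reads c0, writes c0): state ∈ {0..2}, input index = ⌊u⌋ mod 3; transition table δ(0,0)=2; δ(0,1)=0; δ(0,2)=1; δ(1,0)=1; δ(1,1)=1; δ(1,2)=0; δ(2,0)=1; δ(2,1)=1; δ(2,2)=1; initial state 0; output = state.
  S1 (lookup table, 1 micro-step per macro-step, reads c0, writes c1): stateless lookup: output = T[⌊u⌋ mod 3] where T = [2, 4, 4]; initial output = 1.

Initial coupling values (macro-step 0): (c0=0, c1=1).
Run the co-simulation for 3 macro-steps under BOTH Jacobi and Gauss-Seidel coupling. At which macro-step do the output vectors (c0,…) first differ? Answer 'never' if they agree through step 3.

[Jacobi] macro 1: S0 reads c0=0 → after 3×micro: 1; S1 reads c0=0 → after 1×micro: 2 ⇒ (c0=1, c1=2)
[Jacobi] macro 2: S0 reads c0=1 → after 3×micro: 1; S1 reads c0=1 → after 1×micro: 4 ⇒ (c0=1, c1=4)
[Jacobi] macro 3: S0 reads c0=1 → after 3×micro: 1; S1 reads c0=1 → after 1×micro: 4 ⇒ (c0=1, c1=4)
[Gauss-Seidel] macro 1: S0 reads c0=0 → after 3×micro: 1; S1 reads c0=1 → after 1×micro: 4 ⇒ (c0=1, c1=4)
[Gauss-Seidel] macro 2: S0 reads c0=1 → after 3×micro: 1; S1 reads c0=1 → after 1×micro: 4 ⇒ (c0=1, c1=4)
[Gauss-Seidel] macro 3: S0 reads c0=1 → after 3×micro: 1; S1 reads c0=1 → after 1×micro: 4 ⇒ (c0=1, c1=4)

first divergence at macro-step: 1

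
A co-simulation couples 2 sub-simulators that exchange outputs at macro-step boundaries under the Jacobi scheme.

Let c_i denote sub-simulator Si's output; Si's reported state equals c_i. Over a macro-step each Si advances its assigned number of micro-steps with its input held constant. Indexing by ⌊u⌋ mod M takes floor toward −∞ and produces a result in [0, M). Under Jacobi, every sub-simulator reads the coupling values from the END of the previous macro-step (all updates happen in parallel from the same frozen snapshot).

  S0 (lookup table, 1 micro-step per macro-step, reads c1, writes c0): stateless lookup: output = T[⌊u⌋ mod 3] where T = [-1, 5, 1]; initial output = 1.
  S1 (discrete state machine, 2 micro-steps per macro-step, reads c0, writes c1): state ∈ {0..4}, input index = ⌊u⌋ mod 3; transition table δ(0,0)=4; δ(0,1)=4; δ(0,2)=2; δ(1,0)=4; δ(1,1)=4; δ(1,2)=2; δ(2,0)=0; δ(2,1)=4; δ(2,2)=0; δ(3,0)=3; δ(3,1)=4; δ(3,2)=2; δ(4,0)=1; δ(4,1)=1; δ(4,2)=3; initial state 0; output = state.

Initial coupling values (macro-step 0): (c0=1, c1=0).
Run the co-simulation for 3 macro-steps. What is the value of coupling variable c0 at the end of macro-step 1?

c0 at macro-step 1 = -1

macro 1: S0 reads c1=0 → after 1×micro: -1; S1 reads c0=1 → after 2×micro: 1 ⇒ (c0=-1, c1=1)
macro 2: S0 reads c1=1 → after 1×micro: 5; S1 reads c0=-1 → after 2×micro: 0 ⇒ (c0=5, c1=0)
macro 3: S0 reads c1=0 → after 1×micro: -1; S1 reads c0=5 → after 2×micro: 0 ⇒ (c0=-1, c1=0)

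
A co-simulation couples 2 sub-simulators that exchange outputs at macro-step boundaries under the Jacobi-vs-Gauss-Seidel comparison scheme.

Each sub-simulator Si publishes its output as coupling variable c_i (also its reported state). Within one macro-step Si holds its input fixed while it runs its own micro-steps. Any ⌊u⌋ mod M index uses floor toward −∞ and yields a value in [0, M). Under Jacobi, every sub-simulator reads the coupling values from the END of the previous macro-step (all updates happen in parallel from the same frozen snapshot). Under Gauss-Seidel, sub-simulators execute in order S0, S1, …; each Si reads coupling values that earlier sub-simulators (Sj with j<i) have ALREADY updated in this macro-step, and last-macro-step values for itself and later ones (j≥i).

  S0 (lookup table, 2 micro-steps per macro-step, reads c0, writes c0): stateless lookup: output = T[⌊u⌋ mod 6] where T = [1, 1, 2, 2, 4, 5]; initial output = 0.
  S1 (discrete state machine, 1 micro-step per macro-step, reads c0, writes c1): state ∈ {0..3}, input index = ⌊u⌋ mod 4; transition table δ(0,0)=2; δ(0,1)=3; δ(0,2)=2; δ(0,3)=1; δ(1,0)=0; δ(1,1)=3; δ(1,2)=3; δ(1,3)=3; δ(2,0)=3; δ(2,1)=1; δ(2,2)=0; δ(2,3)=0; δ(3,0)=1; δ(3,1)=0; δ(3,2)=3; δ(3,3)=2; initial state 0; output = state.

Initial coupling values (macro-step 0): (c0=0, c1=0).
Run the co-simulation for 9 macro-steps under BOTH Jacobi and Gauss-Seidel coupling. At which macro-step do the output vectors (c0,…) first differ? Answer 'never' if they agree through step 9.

[Jacobi] macro 1: S0 reads c0=0 → after 2×micro: 1; S1 reads c0=0 → after 1×micro: 2 ⇒ (c0=1, c1=2)
[Jacobi] macro 2: S0 reads c0=1 → after 2×micro: 1; S1 reads c0=1 → after 1×micro: 1 ⇒ (c0=1, c1=1)
[Jacobi] macro 3: S0 reads c0=1 → after 2×micro: 1; S1 reads c0=1 → after 1×micro: 3 ⇒ (c0=1, c1=3)
[Jacobi] macro 4: S0 reads c0=1 → after 2×micro: 1; S1 reads c0=1 → after 1×micro: 0 ⇒ (c0=1, c1=0)
[Jacobi] macro 5: S0 reads c0=1 → after 2×micro: 1; S1 reads c0=1 → after 1×micro: 3 ⇒ (c0=1, c1=3)
[Jacobi] macro 6: S0 reads c0=1 → after 2×micro: 1; S1 reads c0=1 → after 1×micro: 0 ⇒ (c0=1, c1=0)
[Jacobi] macro 7: S0 reads c0=1 → after 2×micro: 1; S1 reads c0=1 → after 1×micro: 3 ⇒ (c0=1, c1=3)
[Jacobi] macro 8: S0 reads c0=1 → after 2×micro: 1; S1 reads c0=1 → after 1×micro: 0 ⇒ (c0=1, c1=0)
[Jacobi] macro 9: S0 reads c0=1 → after 2×micro: 1; S1 reads c0=1 → after 1×micro: 3 ⇒ (c0=1, c1=3)
[Gauss-Seidel] macro 1: S0 reads c0=0 → after 2×micro: 1; S1 reads c0=1 → after 1×micro: 3 ⇒ (c0=1, c1=3)
[Gauss-Seidel] macro 2: S0 reads c0=1 → after 2×micro: 1; S1 reads c0=1 → after 1×micro: 0 ⇒ (c0=1, c1=0)
[Gauss-Seidel] macro 3: S0 reads c0=1 → after 2×micro: 1; S1 reads c0=1 → after 1×micro: 3 ⇒ (c0=1, c1=3)
[Gauss-Seidel] macro 4: S0 reads c0=1 → after 2×micro: 1; S1 reads c0=1 → after 1×micro: 0 ⇒ (c0=1, c1=0)
[Gauss-Seidel] macro 5: S0 reads c0=1 → after 2×micro: 1; S1 reads c0=1 → after 1×micro: 3 ⇒ (c0=1, c1=3)
[Gauss-Seidel] macro 6: S0 reads c0=1 → after 2×micro: 1; S1 reads c0=1 → after 1×micro: 0 ⇒ (c0=1, c1=0)
[Gauss-Seidel] macro 7: S0 reads c0=1 → after 2×micro: 1; S1 reads c0=1 → after 1×micro: 3 ⇒ (c0=1, c1=3)
[Gauss-Seidel] macro 8: S0 reads c0=1 → after 2×micro: 1; S1 reads c0=1 → after 1×micro: 0 ⇒ (c0=1, c1=0)
[Gauss-Seidel] macro 9: S0 reads c0=1 → after 2×micro: 1; S1 reads c0=1 → after 1×micro: 3 ⇒ (c0=1, c1=3)

first divergence at macro-step: 1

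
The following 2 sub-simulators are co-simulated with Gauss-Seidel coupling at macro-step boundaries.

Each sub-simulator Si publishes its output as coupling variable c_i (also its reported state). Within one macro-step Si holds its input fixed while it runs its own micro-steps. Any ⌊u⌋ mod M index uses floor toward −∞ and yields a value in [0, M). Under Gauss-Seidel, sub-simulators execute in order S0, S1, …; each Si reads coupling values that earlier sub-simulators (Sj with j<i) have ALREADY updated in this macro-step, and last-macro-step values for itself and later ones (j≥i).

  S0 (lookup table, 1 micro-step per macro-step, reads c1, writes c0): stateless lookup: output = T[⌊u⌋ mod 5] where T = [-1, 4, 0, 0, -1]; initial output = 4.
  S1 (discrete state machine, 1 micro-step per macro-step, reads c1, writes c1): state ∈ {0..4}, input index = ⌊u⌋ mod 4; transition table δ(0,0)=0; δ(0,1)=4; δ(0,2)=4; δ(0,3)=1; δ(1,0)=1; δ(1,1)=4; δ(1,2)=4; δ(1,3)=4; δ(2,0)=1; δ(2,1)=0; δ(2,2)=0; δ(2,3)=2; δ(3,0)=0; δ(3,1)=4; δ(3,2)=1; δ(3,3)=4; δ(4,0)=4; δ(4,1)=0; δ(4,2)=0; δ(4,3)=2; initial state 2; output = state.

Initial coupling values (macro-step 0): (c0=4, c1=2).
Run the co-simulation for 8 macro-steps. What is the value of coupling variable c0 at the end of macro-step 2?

c0 at macro-step 2 = -1

macro 1: S0 reads c1=2 → after 1×micro: 0; S1 reads c1=2 → after 1×micro: 0 ⇒ (c0=0, c1=0)
macro 2: S0 reads c1=0 → after 1×micro: -1; S1 reads c1=0 → after 1×micro: 0 ⇒ (c0=-1, c1=0)
macro 3: S0 reads c1=0 → after 1×micro: -1; S1 reads c1=0 → after 1×micro: 0 ⇒ (c0=-1, c1=0)
macro 4: S0 reads c1=0 → after 1×micro: -1; S1 reads c1=0 → after 1×micro: 0 ⇒ (c0=-1, c1=0)
macro 5: S0 reads c1=0 → after 1×micro: -1; S1 reads c1=0 → after 1×micro: 0 ⇒ (c0=-1, c1=0)
macro 6: S0 reads c1=0 → after 1×micro: -1; S1 reads c1=0 → after 1×micro: 0 ⇒ (c0=-1, c1=0)
macro 7: S0 reads c1=0 → after 1×micro: -1; S1 reads c1=0 → after 1×micro: 0 ⇒ (c0=-1, c1=0)
macro 8: S0 reads c1=0 → after 1×micro: -1; S1 reads c1=0 → after 1×micro: 0 ⇒ (c0=-1, c1=0)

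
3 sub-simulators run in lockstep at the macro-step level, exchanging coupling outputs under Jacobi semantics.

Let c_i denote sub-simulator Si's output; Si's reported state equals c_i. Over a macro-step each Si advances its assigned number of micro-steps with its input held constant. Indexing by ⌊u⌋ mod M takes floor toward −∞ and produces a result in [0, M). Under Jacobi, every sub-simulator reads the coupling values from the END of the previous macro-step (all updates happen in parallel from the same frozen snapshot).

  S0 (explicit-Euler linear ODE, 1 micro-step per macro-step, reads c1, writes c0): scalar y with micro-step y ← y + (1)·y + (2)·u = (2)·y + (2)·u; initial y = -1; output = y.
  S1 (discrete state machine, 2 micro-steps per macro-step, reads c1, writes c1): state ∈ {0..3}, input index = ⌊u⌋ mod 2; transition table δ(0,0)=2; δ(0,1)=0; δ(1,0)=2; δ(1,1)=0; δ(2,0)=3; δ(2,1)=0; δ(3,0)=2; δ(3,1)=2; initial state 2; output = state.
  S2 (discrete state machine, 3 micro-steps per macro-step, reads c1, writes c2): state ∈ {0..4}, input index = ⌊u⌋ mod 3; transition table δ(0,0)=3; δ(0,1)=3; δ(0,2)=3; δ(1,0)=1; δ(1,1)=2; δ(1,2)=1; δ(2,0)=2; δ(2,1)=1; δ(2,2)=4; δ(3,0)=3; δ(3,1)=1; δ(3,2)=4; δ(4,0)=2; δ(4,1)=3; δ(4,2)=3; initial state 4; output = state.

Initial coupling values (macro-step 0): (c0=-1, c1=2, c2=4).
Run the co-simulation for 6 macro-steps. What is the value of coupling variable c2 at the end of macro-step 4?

c2 at macro-step 4 = 4

macro 1: S0 reads c1=2 → after 1×micro: 2; S1 reads c1=2 → after 2×micro: 2; S2 reads c1=2 → after 3×micro: 3 ⇒ (c0=2, c1=2, c2=3)
macro 2: S0 reads c1=2 → after 1×micro: 8; S1 reads c1=2 → after 2×micro: 2; S2 reads c1=2 → after 3×micro: 4 ⇒ (c0=8, c1=2, c2=4)
macro 3: S0 reads c1=2 → after 1×micro: 20; S1 reads c1=2 → after 2×micro: 2; S2 reads c1=2 → after 3×micro: 3 ⇒ (c0=20, c1=2, c2=3)
macro 4: S0 reads c1=2 → after 1×micro: 44; S1 reads c1=2 → after 2×micro: 2; S2 reads c1=2 → after 3×micro: 4 ⇒ (c0=44, c1=2, c2=4)
macro 5: S0 reads c1=2 → after 1×micro: 92; S1 reads c1=2 → after 2×micro: 2; S2 reads c1=2 → after 3×micro: 3 ⇒ (c0=92, c1=2, c2=3)
macro 6: S0 reads c1=2 → after 1×micro: 188; S1 reads c1=2 → after 2×micro: 2; S2 reads c1=2 → after 3×micro: 4 ⇒ (c0=188, c1=2, c2=4)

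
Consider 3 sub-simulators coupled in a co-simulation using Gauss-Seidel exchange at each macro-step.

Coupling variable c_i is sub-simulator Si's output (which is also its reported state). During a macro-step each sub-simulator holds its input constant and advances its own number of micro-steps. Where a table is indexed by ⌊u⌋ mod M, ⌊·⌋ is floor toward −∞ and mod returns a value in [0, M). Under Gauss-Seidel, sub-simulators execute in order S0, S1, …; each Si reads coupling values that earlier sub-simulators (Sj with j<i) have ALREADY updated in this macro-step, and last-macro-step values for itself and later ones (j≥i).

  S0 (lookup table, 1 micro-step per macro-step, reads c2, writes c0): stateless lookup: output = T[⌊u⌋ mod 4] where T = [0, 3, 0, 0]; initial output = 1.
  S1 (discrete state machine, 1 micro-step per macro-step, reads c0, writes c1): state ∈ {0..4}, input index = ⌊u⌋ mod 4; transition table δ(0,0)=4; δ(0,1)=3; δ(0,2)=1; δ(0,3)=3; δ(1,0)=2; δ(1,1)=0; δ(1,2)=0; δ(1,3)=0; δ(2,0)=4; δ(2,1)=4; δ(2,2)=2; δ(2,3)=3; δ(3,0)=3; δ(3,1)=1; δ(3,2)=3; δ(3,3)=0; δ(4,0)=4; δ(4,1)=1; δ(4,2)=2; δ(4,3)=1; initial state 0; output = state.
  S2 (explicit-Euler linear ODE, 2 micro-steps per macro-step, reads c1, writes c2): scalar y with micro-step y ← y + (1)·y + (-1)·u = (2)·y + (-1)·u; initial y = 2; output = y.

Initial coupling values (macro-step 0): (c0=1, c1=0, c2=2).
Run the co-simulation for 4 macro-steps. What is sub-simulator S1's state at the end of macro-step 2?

S1 state at macro-step 2 = 4

macro 1: S0 reads c2=2 → after 1×micro: 0; S1 reads c0=0 → after 1×micro: 4; S2 reads c1=4 → after 2×micro: -4 ⇒ (c0=0, c1=4, c2=-4)
macro 2: S0 reads c2=-4 → after 1×micro: 0; S1 reads c0=0 → after 1×micro: 4; S2 reads c1=4 → after 2×micro: -28 ⇒ (c0=0, c1=4, c2=-28)
macro 3: S0 reads c2=-28 → after 1×micro: 0; S1 reads c0=0 → after 1×micro: 4; S2 reads c1=4 → after 2×micro: -124 ⇒ (c0=0, c1=4, c2=-124)
macro 4: S0 reads c2=-124 → after 1×micro: 0; S1 reads c0=0 → after 1×micro: 4; S2 reads c1=4 → after 2×micro: -508 ⇒ (c0=0, c1=4, c2=-508)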